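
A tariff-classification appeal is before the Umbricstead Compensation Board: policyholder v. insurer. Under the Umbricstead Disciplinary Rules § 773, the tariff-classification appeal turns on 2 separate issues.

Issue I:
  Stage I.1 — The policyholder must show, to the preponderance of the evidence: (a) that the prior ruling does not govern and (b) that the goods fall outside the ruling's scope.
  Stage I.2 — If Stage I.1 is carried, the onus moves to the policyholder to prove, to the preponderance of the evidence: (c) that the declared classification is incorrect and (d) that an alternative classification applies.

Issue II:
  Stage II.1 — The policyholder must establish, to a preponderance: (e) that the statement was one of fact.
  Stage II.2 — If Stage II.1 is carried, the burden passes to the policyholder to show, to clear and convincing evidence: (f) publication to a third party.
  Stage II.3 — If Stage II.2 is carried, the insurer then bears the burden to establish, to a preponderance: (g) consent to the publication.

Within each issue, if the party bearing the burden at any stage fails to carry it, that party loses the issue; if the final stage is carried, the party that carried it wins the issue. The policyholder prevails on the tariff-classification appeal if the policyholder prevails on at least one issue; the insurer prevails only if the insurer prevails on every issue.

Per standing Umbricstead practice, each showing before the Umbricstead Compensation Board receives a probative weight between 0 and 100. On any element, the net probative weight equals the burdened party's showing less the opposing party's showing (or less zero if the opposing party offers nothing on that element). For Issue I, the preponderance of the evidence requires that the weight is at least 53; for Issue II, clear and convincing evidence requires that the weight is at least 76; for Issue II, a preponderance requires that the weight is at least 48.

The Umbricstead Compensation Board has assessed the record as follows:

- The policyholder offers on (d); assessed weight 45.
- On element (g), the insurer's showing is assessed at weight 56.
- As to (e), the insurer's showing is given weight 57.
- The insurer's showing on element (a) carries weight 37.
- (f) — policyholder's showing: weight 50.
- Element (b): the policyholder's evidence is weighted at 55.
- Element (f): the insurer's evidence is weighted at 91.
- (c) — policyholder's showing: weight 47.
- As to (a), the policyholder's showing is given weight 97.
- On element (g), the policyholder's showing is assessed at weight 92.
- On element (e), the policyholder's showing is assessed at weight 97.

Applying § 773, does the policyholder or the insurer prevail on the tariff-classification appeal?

insurer

— Issue I —
At Stage I.1 the policyholder must meet the preponderance of the evidence (weight is at least 53): on (a) the weight is 97 less the opposing 37 gives net 60, ≥ 53, so (a) meets the standard; on (b) the weight is 55, ≥ 53, so (b) meets the standard.
  Stage I.1 is satisfied; the policyholder continues to bear the burden.
At Stage I.2 the policyholder must meet the preponderance of the evidence (weight is at least 53): on (c) the weight is 47, < 53, so (c) does not meet the standard; on (d) the weight is 45, < 53, so (d) does not meet the standard.
  Not every element is met, so the policyholder fails to carry Stage I.2.
So the insurer prevails on this issue.
— Issue II —
Stage II.1 (policyholder, a preponderance, weight is at least 48): (e) net 97−57=40 < 48 — fails.
  The policyholder does not carry Stage II.1.
The insurer prevails on this issue.
Per-issue: Issue I → insurer; Issue II → insurer. The policyholder must prevail on at least one issue; overall, the insurer prevails.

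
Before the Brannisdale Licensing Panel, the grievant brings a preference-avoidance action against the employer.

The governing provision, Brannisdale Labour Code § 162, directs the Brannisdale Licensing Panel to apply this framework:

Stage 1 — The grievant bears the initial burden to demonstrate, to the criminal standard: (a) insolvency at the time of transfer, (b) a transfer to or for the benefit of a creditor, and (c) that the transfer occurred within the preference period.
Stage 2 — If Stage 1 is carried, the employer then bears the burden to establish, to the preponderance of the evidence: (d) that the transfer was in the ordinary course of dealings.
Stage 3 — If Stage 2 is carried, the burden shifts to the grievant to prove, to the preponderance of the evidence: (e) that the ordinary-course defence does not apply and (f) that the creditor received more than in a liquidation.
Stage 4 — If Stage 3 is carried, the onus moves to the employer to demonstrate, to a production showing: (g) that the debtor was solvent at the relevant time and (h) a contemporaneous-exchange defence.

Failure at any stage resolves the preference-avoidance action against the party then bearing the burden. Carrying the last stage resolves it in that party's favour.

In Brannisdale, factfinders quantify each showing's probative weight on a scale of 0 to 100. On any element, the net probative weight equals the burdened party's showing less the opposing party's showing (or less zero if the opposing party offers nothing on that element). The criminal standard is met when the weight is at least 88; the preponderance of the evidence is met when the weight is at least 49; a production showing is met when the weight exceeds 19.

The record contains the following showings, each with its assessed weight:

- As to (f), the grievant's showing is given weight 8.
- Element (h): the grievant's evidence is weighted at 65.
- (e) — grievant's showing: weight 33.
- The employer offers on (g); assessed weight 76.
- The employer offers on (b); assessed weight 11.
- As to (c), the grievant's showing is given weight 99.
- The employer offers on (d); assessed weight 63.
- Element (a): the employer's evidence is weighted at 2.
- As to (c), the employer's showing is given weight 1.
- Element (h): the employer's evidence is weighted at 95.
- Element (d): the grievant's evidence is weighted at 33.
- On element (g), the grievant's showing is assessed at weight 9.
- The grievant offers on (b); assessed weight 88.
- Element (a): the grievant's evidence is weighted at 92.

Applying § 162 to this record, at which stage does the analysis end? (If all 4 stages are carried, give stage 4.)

stage 1

At Stage 1 the grievant must meet the criminal standard (weight is at least 88): on (a) the weight is 92 less the opposing 2 gives net 90, which does reach 88, so (a) meets the standard; on (b) the weight is 88 less the opposing 11 gives net 77, which does not reach 88, so (b) does not meet the standard; on (c) the weight is 99 less the opposing 1 gives net 98, ≥ 88, so (c) meets the standard.
  Not every element is met, so the grievant fails to carry Stage 1.
The employer prevails.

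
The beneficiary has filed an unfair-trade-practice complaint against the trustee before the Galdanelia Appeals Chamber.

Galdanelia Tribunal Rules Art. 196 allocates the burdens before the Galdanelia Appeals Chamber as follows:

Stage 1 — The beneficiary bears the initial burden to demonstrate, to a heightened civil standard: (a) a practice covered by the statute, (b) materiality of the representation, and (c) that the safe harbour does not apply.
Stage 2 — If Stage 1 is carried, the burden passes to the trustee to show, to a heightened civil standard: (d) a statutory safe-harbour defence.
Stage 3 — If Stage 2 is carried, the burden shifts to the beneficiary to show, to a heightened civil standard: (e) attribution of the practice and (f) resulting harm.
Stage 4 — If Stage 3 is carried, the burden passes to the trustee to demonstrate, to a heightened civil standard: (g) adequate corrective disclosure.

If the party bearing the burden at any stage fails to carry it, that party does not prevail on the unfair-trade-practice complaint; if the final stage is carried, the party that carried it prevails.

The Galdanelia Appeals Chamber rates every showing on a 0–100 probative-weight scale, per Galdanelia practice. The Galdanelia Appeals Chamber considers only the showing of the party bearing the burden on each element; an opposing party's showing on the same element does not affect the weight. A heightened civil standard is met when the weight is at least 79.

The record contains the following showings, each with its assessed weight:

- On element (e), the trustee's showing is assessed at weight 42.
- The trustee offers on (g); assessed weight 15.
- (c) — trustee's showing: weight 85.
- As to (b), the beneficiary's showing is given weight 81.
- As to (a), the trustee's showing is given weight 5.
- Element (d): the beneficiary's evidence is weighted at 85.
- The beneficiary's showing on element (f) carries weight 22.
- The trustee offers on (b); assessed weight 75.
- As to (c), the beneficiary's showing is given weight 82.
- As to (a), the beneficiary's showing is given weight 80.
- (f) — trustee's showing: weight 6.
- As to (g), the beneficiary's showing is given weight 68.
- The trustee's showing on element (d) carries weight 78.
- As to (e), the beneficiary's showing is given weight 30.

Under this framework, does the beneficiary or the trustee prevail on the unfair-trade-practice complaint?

Stage 1 — burden on beneficiary; standard: a heightened civil standard (weight is at least 79).
    (a): 80 (trustee's 5 disregarded) ≥ 79 [met]
    (b): 81 (trustee's 75 disregarded) ≥ 79 [met]
    (c): 82 (trustee's 85 disregarded) ≥ 79 [met]
  The beneficiary carries Stage 1; the trustee now bears the burden.
Stage 2 — burden on trustee; standard: a heightened civil standard (weight is at least 79).
    (d): 78 (beneficiary's 85 disregarded) < 79 [not met]
  Not every element is met, so the trustee fails to carry Stage 2.
The analysis ends at Stage 2; the beneficiary prevails.

beneficiary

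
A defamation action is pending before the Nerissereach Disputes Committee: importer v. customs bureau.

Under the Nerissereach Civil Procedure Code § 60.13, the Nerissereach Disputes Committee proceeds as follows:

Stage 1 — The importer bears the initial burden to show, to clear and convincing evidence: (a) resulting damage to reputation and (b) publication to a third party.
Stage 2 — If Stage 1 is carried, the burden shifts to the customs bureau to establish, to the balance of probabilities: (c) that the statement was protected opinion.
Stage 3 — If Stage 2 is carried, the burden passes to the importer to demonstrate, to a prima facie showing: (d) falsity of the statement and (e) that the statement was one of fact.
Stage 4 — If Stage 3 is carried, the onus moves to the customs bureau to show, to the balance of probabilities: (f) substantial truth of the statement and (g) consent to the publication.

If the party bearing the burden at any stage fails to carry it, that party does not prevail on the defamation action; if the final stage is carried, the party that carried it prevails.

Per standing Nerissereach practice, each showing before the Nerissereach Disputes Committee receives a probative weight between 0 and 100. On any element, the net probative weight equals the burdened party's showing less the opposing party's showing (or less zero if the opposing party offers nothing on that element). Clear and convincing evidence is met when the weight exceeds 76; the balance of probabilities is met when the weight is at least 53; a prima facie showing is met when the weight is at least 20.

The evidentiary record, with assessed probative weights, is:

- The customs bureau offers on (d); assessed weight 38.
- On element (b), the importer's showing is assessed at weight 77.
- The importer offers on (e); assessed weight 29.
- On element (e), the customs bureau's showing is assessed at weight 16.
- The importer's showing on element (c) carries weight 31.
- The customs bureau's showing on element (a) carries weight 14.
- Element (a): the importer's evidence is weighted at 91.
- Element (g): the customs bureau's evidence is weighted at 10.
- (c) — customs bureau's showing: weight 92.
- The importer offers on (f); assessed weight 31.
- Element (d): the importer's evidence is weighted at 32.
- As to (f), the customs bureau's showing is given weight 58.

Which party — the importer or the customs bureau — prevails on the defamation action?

customs bureau

Stage 1 — burden on importer; standard: clear and convincing evidence (weight exceeds 76).
    (a): 91 − 14 = 77 > 76 [met]
    (b): 77 > 76 [met]
  Stage 1 is satisfied; the onus moves to the customs bureau.
Stage 2 — burden on customs bureau; standard: the balance of probabilities (weight is at least 53).
    (c): 92 − 31 = 61 ≥ 53 [met]
  Stage 2 carried; the burden shifts to the importer.
Stage 3 — burden on importer; standard: a prima facie showing (weight is at least 20).
    (d): 32 − 38 = -6 < 20 [not met]
    (e): 29 − 16 = 13 < 20 [not met]
  Not every element is met, so the importer fails to carry Stage 3.
The customs bureau prevails.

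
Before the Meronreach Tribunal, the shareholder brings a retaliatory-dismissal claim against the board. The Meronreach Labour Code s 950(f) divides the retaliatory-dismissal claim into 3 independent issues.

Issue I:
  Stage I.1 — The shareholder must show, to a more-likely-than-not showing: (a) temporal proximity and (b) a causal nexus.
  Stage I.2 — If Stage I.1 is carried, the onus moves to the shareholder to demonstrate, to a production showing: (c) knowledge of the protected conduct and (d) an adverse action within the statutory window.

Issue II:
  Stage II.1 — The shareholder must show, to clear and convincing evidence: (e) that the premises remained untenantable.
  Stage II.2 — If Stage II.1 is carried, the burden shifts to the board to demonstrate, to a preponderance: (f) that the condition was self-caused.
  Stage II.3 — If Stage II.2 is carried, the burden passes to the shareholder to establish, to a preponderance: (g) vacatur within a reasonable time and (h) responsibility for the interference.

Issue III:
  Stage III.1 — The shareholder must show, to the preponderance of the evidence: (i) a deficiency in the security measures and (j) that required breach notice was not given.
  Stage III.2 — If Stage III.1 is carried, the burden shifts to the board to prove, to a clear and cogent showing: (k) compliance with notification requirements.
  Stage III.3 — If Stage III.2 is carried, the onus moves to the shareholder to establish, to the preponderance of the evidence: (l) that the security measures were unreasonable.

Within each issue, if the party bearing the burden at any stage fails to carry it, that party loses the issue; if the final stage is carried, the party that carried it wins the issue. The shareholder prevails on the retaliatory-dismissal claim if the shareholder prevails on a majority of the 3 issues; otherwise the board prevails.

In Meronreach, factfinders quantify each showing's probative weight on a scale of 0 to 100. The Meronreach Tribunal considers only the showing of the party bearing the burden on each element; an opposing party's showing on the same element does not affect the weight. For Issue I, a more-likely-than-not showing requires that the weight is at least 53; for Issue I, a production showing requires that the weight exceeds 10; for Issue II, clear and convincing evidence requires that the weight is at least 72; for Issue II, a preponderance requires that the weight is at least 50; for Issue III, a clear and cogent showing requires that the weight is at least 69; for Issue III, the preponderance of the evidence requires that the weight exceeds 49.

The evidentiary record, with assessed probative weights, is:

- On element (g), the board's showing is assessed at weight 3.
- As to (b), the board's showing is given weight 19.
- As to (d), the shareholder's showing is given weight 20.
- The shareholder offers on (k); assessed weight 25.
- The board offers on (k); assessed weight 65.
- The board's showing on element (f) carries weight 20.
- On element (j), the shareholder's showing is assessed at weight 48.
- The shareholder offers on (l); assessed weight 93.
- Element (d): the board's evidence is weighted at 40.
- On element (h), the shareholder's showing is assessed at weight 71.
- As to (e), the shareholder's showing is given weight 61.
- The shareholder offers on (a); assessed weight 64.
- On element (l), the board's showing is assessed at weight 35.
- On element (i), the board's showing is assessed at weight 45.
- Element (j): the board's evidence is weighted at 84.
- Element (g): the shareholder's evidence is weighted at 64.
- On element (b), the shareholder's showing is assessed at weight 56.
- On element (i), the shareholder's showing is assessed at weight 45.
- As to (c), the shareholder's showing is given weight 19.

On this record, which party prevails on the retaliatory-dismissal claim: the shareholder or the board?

board

— Issue I —
Stage I.1 — burden on shareholder; standard: a more-likely-than-not showing (weight is at least 53).
    (a): 64 ≥ 53 [met]
    (b): 56 (board's 19 disregarded) ≥ 53 [met]
  All elements met. The shareholder retains the burden for Stage I.2.
Stage I.2 — burden on shareholder; standard: a production showing (weight exceeds 10).
    (c): 19 > 10 [met]
    (d): 20 (board's 40 disregarded) > 10 [met]
  All elements met at the final stage.
All stages carried — the shareholder prevails on this issue.
— Issue II —
Stage II.1 — burden on shareholder; standard: clear and convincing evidence (weight is at least 72).
    (e): 61 < 72 [not met]
  Not every element is met, so the shareholder fails to carry Stage II.1.
The board prevails on this issue.
— Issue III —
Stage III.1 — burden on shareholder; standard: the preponderance of the evidence (weight exceeds 49).
    (i): 45 (board's 45 disregarded) ≤ 49 [not met]
    (j): 48 (board's 84 disregarded) ≤ 49 [not met]
  Not every element is met, so the shareholder fails to carry Stage III.1.
The board prevails on this issue.
Per-issue: Issue I → shareholder; Issue II → board; Issue III → board. The shareholder must prevail on a majority of issues; overall, the board prevails.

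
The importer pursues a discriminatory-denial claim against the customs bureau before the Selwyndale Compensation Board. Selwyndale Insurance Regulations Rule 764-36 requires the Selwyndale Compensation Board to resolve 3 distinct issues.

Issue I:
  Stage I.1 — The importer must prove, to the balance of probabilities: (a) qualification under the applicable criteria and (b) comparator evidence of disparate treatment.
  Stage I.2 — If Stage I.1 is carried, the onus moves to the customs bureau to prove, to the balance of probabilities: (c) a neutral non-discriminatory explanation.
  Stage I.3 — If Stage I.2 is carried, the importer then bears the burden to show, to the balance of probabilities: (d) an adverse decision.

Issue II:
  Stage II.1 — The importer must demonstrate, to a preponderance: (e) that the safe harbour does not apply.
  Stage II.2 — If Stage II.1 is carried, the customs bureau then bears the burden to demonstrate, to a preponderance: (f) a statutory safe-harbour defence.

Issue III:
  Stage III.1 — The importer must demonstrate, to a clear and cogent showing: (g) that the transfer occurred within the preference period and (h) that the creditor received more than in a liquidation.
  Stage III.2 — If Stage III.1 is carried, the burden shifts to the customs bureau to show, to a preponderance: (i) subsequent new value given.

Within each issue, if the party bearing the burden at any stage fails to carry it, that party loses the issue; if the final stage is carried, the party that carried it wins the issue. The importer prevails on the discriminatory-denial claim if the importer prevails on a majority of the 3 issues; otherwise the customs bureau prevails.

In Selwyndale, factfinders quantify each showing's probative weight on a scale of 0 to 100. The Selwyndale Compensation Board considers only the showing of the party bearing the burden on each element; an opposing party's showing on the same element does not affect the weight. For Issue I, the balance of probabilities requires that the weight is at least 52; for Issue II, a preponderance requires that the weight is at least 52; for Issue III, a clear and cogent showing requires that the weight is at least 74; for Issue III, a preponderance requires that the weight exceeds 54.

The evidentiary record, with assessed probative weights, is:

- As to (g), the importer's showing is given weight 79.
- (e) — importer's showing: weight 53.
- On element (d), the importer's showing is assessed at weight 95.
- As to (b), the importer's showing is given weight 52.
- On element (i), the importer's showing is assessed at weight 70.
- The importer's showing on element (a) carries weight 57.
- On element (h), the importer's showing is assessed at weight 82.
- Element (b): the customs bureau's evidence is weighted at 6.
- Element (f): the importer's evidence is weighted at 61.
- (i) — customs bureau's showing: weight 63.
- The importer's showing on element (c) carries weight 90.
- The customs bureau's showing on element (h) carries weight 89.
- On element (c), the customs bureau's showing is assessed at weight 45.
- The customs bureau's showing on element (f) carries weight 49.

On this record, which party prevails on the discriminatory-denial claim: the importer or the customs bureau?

importer

— Issue I —
Stage I.1 (importer, the balance of probabilities, weight is at least 52): (a) 57 ≥ 52 — meets; (b) 52 (customs bureau's 6 disregarded) ≥ 52 — meets.
  Stage I.1 carried; the burden shifts to the customs bureau.
Stage I.2 (customs bureau, the balance of probabilities, weight is at least 52): (c) 45 (importer's 90 disregarded) < 52 — fails.
  Stage I.2 not carried; the customs bureau fails its burden.
So the importer prevails on this issue.
— Issue II —
Stage II.1 — burden on importer; standard: a preponderance (weight is at least 52).
    (e): 53 ≥ 52 [met]
  All elements met. The burden passes to the customs bureau.
Stage II.2 — burden on customs bureau; standard: a preponderance (weight is at least 52).
    (f): 49 (importer's 61 disregarded) < 52 [not met]
  Not every element is met, so the customs bureau fails to carry Stage II.2.
So the importer prevails on this issue.
— Issue III —
At Stage III.1 the importer must meet a clear and cogent showing (weight is at least 74): on (g) the weight is 79, ≥ 74, so (g) meets the standard; on (h) the weight is 82 (the customs bureau's 89 is given no effect), ≥ 74, so (h) meets the standard.
  All elements met. The burden passes to the customs bureau.
At Stage III.2 the customs bureau must meet a preponderance (weight exceeds 54): on (i) the weight is 63 (the importer's 70 is given no effect), > 54, so (i) meets the standard.
  The customs bureau carries the last stage.
All stages carried — the customs bureau prevails on this issue.
Per-issue: Issue I → importer; Issue II → importer; Issue III → customs bureau. The importer must prevail on a majority of issues; overall, the importer prevails.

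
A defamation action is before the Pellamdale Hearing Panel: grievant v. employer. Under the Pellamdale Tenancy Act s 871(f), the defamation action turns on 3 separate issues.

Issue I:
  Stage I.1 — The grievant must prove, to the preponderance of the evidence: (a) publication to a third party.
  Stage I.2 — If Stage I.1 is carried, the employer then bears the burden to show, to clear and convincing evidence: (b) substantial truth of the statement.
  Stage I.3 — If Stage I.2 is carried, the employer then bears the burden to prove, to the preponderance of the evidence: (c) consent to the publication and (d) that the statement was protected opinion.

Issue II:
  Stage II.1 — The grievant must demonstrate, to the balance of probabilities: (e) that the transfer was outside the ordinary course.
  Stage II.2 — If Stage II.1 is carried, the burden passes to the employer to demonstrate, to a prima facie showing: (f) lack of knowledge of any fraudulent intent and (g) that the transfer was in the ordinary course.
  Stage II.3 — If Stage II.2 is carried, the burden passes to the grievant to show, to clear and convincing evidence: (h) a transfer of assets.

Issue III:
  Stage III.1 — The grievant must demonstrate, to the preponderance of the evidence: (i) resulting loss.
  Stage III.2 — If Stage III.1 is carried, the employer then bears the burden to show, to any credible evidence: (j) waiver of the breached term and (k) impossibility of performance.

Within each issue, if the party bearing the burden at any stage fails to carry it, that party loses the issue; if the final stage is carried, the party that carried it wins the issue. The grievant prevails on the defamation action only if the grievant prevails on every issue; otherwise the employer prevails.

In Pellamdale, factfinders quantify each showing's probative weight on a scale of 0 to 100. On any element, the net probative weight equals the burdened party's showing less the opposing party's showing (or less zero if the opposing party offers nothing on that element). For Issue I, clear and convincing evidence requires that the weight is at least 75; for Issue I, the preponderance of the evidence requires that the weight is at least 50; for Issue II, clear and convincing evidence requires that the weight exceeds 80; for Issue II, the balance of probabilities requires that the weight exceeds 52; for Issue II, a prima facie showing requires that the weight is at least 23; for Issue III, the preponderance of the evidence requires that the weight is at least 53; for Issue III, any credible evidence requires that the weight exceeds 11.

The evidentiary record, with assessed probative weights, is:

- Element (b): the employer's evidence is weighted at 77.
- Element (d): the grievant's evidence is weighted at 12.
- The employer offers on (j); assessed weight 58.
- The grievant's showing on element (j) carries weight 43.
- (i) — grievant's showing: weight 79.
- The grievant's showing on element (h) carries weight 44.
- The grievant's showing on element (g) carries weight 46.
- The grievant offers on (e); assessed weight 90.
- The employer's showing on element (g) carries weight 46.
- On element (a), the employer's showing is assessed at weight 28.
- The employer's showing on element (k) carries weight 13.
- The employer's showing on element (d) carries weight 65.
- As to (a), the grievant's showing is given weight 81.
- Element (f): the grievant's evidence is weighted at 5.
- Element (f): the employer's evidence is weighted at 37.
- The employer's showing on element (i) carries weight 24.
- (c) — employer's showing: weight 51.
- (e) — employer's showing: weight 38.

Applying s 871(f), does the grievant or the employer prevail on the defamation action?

employer

— Issue I —
Stage I.1 — burden on grievant; standard: the preponderance of the evidence (weight is at least 50).
    (a): 81 − 28 = 53 ≥ 50 [met]
  All elements met. The burden passes to the employer.
Stage I.2 — burden on employer; standard: clear and convincing evidence (weight is at least 75).
    (b): 77 ≥ 75 [met]
  Stage I.2 is satisfied; the employer continues to bear the burden.
Stage I.3 — burden on employer; standard: the preponderance of the evidence (weight is at least 50).
    (c): 51 ≥ 50 [met]
    (d): 65 − 12 = 53 ≥ 50 [met]
  Stage I.3 carried; the final stage is satisfied.
With every stage satisfied, the employer prevails on this issue.
— Issue II —
Stage II.1 — burden on grievant; standard: the balance of probabilities (weight exceeds 52).
    (e): 90 − 38 = 52 ≤ 52 [not met]
  The grievant does not carry Stage II.1.
The employer prevails on this issue.
— Issue III —
Stage III.1 (grievant, the preponderance of the evidence, weight is at least 53): (i) net 79−24=55 ≥ 53 — meets.
  All elements met. The burden passes to the employer.
Stage III.2 (employer, any credible evidence, weight exceeds 11): (j) net 58−43=15 > 11 — meets; (k) 13 > 11 — meets.
  All elements met at the final stage.
Every stage carried; the employer prevails on this issue.
Per-issue: Issue I → employer; Issue II → employer; Issue III → employer. The grievant must prevail on every issue; overall, the employer prevails.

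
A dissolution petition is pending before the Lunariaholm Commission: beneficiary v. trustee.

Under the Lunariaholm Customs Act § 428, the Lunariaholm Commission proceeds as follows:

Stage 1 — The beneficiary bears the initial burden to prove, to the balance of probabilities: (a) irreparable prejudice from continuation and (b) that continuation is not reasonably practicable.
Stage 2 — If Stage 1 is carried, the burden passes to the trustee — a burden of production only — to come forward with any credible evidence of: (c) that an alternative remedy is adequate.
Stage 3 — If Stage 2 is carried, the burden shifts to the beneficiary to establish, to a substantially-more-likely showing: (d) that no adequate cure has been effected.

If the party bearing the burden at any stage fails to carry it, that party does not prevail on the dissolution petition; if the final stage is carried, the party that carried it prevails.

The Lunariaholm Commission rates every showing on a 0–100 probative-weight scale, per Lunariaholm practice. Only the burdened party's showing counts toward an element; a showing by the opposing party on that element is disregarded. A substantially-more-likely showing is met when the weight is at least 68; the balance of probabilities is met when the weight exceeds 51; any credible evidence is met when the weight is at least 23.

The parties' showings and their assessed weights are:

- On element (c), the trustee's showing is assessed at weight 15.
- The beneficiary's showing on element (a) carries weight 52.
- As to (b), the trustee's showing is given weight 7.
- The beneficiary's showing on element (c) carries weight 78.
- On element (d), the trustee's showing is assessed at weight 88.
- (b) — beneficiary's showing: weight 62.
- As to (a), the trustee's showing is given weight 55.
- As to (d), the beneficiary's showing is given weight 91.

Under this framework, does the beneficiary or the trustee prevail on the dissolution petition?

At Stage 1 the beneficiary must meet the balance of probabilities (weight exceeds 51): on (a) the weight is 52 (the trustee's 55 is given no effect), > 51, so (a) meets the standard; on (b) the weight is 62 (the trustee's 7 is given no effect), > 51, so (b) meets the standard.
  The beneficiary carries Stage 1; the trustee now bears the burden.
At Stage 2 the trustee must meet any credible evidence (weight is at least 23): on (c) the weight is 15 (the beneficiary's 78 is given no effect), < 23, so (c) does not meet the standard.
  Stage 2 not carried; the trustee fails its burden.
So the beneficiary prevails.

beneficiary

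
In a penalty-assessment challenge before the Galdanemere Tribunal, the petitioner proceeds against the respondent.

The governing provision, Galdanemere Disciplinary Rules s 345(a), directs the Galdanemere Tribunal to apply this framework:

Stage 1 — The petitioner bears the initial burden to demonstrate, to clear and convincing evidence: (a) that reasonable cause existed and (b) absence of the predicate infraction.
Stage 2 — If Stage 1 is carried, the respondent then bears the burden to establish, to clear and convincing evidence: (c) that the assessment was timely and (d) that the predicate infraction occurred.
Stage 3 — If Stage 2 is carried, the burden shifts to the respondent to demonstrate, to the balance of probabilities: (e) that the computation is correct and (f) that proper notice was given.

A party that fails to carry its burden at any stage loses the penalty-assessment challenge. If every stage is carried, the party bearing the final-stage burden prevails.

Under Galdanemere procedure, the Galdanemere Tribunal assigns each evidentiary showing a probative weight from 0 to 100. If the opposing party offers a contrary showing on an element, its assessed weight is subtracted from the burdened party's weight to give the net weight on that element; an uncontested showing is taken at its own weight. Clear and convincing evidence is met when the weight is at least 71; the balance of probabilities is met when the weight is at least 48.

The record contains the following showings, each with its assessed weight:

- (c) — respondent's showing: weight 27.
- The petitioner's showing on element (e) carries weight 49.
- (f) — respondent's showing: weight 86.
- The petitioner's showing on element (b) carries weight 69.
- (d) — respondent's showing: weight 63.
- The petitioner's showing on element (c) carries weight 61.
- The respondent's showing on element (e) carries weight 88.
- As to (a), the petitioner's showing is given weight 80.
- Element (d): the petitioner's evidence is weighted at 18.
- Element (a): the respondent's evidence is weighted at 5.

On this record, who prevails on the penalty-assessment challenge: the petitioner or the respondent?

respondent

Stage 1 (petitioner, clear and convincing evidence, weight is at least 71): (a) net 80−5=75 ≥ 71 — meets; (b) 69 < 71 — fails.
  The petitioner does not carry Stage 1.
So the respondent prevails.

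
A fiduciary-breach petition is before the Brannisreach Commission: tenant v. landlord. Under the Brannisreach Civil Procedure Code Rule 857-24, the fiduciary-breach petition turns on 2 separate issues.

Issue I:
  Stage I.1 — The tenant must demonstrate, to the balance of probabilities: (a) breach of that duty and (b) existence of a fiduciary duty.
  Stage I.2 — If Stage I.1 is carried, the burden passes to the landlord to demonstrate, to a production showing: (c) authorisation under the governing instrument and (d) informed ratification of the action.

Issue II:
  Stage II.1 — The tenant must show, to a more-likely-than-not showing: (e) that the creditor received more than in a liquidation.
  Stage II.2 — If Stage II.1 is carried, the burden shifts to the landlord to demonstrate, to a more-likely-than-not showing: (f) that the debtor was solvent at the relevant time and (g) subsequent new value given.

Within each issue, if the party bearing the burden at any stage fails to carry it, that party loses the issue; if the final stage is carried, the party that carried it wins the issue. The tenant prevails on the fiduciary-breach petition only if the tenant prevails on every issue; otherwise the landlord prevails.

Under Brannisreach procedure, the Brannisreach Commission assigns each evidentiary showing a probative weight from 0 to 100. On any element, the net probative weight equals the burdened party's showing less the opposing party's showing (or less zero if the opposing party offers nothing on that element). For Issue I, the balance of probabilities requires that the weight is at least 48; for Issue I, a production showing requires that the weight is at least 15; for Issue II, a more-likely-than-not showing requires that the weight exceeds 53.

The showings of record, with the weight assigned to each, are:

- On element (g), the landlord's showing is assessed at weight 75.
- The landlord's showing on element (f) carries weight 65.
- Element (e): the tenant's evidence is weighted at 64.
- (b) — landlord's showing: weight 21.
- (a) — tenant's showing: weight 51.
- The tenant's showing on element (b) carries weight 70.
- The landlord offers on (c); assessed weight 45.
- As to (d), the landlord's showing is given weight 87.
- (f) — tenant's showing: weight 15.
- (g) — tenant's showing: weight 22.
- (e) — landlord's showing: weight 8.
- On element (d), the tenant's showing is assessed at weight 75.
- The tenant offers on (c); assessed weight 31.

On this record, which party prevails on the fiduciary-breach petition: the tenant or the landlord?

— Issue I —
At Stage I.1 the tenant must meet the balance of probabilities (weight is at least 48): on (a) the weight is 51, which does reach 48, so (a) meets the standard; on (b) the weight is 70 less the opposing 21 gives net 49, which does reach 48, so (b) meets the standard.
  All elements met. The burden passes to the landlord.
At Stage I.2 the landlord must meet a production showing (weight is at least 15): on (c) the weight is 45 less the opposing 31 gives net 14, < 15, so (c) does not meet the standard; on (d) the weight is 87 less the opposing 75 gives net 12, < 15, so (d) does not meet the standard.
  Stage I.2 not carried; the landlord fails its burden.
The analysis ends at Stage I.2; the tenant prevails on this issue.
— Issue II —
Stage II.1 — burden on tenant; standard: a more-likely-than-not showing (weight exceeds 53).
    (e): 64 − 8 = 56 > 53 [met]
  Stage II.1 carried; the burden shifts to the landlord.
Stage II.2 — burden on landlord; standard: a more-likely-than-not showing (weight exceeds 53).
    (f): 65 − 15 = 50 ≤ 53 [not met]
    (g): 75 − 22 = 53 ≤ 53 [not met]
  Stage II.2 not carried; the landlord fails its burden.
The analysis ends at Stage II.2; the tenant prevails on this issue.
Per-issue: Issue I → tenant; Issue II → tenant. The tenant must prevail on every issue; overall, the tenant prevails.

tenant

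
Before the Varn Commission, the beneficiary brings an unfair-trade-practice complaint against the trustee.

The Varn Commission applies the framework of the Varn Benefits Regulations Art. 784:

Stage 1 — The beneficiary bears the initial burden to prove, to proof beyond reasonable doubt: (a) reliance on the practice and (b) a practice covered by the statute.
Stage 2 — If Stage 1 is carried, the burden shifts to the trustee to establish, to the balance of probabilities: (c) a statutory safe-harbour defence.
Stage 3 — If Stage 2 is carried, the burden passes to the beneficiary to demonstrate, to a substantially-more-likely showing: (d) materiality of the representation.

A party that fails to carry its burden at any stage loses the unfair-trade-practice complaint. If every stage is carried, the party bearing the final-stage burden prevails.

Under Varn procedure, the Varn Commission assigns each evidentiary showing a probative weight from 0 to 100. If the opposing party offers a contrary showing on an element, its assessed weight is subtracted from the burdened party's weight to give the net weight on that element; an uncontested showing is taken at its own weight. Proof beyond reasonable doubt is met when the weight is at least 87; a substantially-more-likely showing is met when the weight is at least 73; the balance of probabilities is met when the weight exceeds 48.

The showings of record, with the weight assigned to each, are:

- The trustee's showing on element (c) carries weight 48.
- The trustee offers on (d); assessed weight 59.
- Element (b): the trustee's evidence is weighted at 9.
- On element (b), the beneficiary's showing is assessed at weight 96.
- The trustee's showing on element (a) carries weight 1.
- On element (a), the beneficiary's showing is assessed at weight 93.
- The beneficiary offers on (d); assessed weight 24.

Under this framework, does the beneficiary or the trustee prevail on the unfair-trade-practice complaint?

Stage 1 — burden on beneficiary; standard: proof beyond reasonable doubt (weight is at least 87).
    (a): 93 − 1 = 92 ≥ 87 [met]
    (b): 96 − 9 = 87 ≥ 87 [met]
  Stage 1 is satisfied; the onus moves to the trustee.
Stage 2 — burden on trustee; standard: the balance of probabilities (weight exceeds 48).
    (c): 48 ≤ 48 [not met]
  Not every element is met, so the trustee fails to carry Stage 2.
The beneficiary prevails.

beneficiary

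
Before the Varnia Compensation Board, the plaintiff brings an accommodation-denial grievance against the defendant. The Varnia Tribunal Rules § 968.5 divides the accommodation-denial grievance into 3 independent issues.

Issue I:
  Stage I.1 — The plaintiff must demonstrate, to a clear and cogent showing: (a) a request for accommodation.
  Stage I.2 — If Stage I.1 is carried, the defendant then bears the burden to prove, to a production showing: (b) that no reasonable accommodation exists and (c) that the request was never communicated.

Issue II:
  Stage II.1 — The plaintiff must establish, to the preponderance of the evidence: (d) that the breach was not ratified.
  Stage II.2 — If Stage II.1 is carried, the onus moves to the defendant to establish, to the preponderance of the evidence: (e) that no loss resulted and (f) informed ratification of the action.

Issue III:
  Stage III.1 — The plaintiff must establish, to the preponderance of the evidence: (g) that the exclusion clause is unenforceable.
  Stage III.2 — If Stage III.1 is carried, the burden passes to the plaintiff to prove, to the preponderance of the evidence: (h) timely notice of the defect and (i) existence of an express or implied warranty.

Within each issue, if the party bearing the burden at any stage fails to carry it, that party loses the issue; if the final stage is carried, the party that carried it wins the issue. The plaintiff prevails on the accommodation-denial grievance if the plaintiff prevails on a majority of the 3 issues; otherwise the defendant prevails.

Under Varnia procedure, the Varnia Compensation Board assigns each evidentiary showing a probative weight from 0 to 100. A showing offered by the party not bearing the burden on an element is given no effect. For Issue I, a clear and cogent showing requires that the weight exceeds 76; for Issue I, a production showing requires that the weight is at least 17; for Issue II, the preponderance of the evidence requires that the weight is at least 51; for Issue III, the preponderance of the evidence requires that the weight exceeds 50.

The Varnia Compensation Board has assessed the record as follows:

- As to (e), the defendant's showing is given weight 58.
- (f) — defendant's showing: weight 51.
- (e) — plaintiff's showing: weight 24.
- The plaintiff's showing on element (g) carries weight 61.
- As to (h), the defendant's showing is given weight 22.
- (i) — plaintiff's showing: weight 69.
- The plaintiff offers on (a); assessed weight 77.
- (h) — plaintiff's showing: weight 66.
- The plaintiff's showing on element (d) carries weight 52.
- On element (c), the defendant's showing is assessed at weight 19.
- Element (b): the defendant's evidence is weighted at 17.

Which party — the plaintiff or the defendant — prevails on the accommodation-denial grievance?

— Issue I —
Stage I.1 (plaintiff, a clear and cogent showing, weight exceeds 76): (a) 77 > 76 — meets.
  Stage I.1 carried; the burden shifts to the defendant.
Stage I.2 (defendant, a production showing, weight is at least 17): (b) 17 ≥ 17 — meets; (c) 19 ≥ 17 — meets.
  The defendant carries the last stage.
With every stage satisfied, the defendant prevails on this issue.
— Issue II —
Stage II.1 — burden on plaintiff; standard: the preponderance of the evidence (weight is at least 51).
    (d): 52 ≥ 51 [met]
  All elements met. The burden passes to the defendant.
Stage II.2 — burden on defendant; standard: the preponderance of the evidence (weight is at least 51).
    (e): 58 (plaintiff's 24 disregarded) ≥ 51 [met]
    (f): 51 ≥ 51 [met]
  Stage II.2 carried; the final stage is satisfied.
All stages carried — the defendant prevails on this issue.
— Issue III —
Stage III.1 — burden on plaintiff; standard: the preponderance of the evidence (weight exceeds 50).
    (g): 61 > 50 [met]
  All elements met. The plaintiff retains the burden for Stage III.2.
Stage III.2 — burden on plaintiff; standard: the preponderance of the evidence (weight exceeds 50).
    (h): 66 (defendant's 22 disregarded) > 50 [met]
    (i): 69 > 50 [met]
  Stage III.2 carried; the final stage is satisfied.
All stages carried — the plaintiff prevails on this issue.
Per-issue: Issue I → defendant; Issue II → defendant; Issue III → plaintiff. The plaintiff must prevail on a majority of issues; overall, the defendant prevails.

defendant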